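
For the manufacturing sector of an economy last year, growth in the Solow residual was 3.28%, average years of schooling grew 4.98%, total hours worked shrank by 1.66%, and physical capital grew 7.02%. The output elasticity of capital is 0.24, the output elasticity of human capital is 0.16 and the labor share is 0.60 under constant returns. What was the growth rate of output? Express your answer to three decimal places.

Output growth was 4.766%.

Labor's share = 1 − 0.24 − 0.16 = 0.6.
Physical capital: 0.24 × 7.02 = 1.6848 pp.
Average years of schooling: 0.16 × 4.98 = 0.7968 pp.
Total hours worked: 0.6 × (-1.66) = -0.996 pp.
Output growth = 3.28 + 1.4856 = 4.7656%.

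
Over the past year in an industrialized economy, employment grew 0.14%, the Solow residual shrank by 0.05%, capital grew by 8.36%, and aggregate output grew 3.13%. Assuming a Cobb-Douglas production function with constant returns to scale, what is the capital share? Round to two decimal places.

α = 0.37

gY = gA + α·gK + (1−α)·gL, so gY − gA − gL = α(gK − gL).
3.13 + 0.05 − 0.14 = α × (8.36 − 0.14).
3.04 = 8.22 α, so α = 0.3698.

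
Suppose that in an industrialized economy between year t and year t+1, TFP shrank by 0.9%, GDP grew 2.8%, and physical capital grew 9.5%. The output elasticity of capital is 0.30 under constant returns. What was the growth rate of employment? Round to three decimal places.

Employment growth was 1.214%.

Labor's share = 1 − 0.3 = 0.7.
gY = gA + 0.3×9.5 + 0.7×g.
0.7×g = 2.8 + 0.9 − 2.85 = 0.85.
g = 0.85 / 0.7 = 1.21429%.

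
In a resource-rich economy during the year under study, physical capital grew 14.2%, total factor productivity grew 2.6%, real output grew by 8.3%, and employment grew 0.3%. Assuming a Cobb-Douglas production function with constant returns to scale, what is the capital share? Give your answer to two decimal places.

α = 0.39

gY = gA + α·gK + (1−α)·gL, so gY − gA − gL = α(gK − gL).
8.3 − 2.6 − 0.3 = α × (14.2 − 0.3).
5.4 = 13.9 α, so α = 0.3885.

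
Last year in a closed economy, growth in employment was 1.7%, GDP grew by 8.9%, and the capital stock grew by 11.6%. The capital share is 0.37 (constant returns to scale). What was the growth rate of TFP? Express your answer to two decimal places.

3.54%

Labor's share = 1 − 0.37 = 0.63.
The capital stock: 0.37 × 11.6 = 4.292 pp.
Employment: 0.63 × 1.7 = 1.071 pp.
TFP growth = 8.9 − 5.363 = 3.537%.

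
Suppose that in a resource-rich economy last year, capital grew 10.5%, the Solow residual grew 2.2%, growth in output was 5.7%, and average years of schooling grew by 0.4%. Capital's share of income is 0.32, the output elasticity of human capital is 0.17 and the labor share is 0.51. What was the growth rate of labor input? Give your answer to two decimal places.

Labor's share = 1 − 0.32 − 0.17 = 0.51.
gY = gA + 0.32×10.5 + 0.17×0.4 + 0.51×g.
0.51×g = 5.7 − 2.2 − 3.428 = 0.072.
g = 0.072 / 0.51 = 0.1412%.

Labor input grew 0.14%.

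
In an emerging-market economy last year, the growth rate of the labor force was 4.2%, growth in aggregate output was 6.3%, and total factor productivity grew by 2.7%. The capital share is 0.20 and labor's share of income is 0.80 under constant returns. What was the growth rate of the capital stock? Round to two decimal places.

The capital stock growth was 1.20%.

Labor's share = 1 − 0.2 = 0.8.
gY = gA + 0.8×4.2 + 0.2×g.
0.2×g = 6.3 − 2.7 − 3.36 = 0.24.
g = 0.24 / 0.2 = 1.2%.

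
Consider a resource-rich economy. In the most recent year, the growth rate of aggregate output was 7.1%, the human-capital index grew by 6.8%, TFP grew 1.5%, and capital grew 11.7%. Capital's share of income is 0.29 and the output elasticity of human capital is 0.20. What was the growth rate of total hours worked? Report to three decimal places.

Labor's share = 1 − 0.29 − 0.2 = 0.51.
gY = gA + 0.29×11.7 + 0.2×6.8 + 0.51×g.
0.51×g = 7.1 − 1.5 − 4.753 = 0.847.
g = 0.847 / 0.51 = 1.66078%.

1.661%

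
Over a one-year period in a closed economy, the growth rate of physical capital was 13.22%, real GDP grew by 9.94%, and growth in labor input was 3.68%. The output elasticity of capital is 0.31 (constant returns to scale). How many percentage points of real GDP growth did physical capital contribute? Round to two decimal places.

Contribution = share × growth = 0.31 × 13.22 = 4.0982 pp.

4.10 pp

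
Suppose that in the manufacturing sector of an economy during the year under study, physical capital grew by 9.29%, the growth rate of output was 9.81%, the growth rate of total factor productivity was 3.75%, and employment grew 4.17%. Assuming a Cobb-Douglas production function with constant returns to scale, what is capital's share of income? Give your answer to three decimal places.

α = 0.369

gY = gA + α·gK + (1−α)·gL, so gY − gA − gL = α(gK − gL).
9.81 − 3.75 − 4.17 = α × (9.29 − 4.17).
1.89 = 5.12 α, so α = 0.36914.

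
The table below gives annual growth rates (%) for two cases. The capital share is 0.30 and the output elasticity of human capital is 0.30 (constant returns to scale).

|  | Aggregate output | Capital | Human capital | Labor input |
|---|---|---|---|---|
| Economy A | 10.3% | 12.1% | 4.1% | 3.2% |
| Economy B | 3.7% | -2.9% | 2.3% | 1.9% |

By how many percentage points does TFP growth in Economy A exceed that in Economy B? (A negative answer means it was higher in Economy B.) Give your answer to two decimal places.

1.04 percentage points

Labor's share = 1 − 0.3 − 0.3 = 0.4.
Economy A: TFP = 10.3 − 3.63 − 1.23 − 1.28 = 4.16%.
Economy B: TFP = 3.7 + 0.87 − 0.69 − 0.76 = 3.12%.
Difference = 4.16 − (3.12) = 1.04 pp.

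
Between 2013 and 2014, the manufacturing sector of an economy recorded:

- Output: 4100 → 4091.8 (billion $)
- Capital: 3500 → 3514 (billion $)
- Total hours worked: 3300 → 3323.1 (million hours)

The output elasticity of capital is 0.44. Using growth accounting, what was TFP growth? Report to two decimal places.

Output growth = (4091.8 − 4100) / 4100 = -0.2%.
Capital growth = (3514 − 3500) / 3500 = 0.4%.
Total hours worked growth = (3323.1 − 3300) / 3300 = 0.7%.
Labor's share = 1 − 0.44 = 0.56.
Capital: 0.44 × 0.4 = 0.176 pp.
Total hours worked: 0.56 × 0.7 = 0.392 pp.
TFP growth = -0.2 − 0.568 = -0.768%.

-0.77%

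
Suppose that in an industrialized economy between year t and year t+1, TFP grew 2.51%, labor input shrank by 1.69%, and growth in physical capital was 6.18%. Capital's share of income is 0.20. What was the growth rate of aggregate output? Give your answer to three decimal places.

Labor's share = 1 − 0.2 = 0.8.
Physical capital: 0.2 × 6.18 = 1.236 pp.
Labor input: 0.8 × (-1.69) = -1.352 pp.
Output growth = 2.51 + (-0.116) = 2.394%.

2.394%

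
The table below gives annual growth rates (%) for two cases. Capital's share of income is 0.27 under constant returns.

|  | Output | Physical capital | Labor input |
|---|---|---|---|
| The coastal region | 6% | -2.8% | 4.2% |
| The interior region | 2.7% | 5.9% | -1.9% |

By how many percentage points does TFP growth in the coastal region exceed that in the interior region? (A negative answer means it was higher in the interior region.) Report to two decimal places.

1.20 percentage points

Labor's share = 1 − 0.27 = 0.73.
The coastal region: TFP = 6 + 0.756 − 3.066 = 3.69%.
The interior region: TFP = 2.7 − 1.593 + 1.387 = 2.494%.
Difference = 3.69 − (2.494) = 1.196 pp.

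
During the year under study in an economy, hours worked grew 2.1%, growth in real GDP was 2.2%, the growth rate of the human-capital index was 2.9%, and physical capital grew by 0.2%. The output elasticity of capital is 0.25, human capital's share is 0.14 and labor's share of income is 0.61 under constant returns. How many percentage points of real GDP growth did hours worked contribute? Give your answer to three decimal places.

1.281

Labor's share = 1 − 0.25 − 0.14 = 0.61.
Contribution = share × growth = 0.61 × 2.1 = 1.281 pp.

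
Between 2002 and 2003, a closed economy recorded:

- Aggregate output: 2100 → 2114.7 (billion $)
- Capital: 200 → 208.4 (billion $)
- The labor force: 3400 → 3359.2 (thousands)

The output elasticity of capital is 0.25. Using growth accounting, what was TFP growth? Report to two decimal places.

Aggregate output growth = (2114.7 − 2100) / 2100 = 0.7%.
Capital growth = (208.4 − 200) / 200 = 4.2%.
The labor force growth = (3359.2 − 3400) / 3400 = -1.2%.
Labor's share = 1 − 0.25 = 0.75.
Capital: 0.25 × 4.2 = 1.05 pp.
The labor force: 0.75 × (-1.2) = -0.9 pp.
TFP growth = 0.7 − 0.15 = 0.55%.

TFP grew 0.55%.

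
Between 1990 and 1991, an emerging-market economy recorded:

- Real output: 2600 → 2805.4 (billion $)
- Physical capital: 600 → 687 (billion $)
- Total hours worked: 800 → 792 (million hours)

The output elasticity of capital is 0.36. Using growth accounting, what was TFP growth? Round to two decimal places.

3.32%

Real output growth = (2805.4 − 2600) / 2600 = 7.9%.
Physical capital growth = (687 − 600) / 600 = 14.5%.
Total hours worked growth = (792 − 800) / 800 = -1%.
Labor's share = 1 − 0.36 = 0.64.
Physical capital: 0.36 × 14.5 = 5.22 pp.
Total hours worked: 0.64 × (-1) = -0.64 pp.
TFP growth = 7.9 − 4.58 = 3.32%.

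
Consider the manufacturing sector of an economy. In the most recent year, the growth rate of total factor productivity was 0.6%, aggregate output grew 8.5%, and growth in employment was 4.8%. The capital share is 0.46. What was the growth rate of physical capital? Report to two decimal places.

Physical capital growth was 11.54%.

Labor's share = 1 − 0.46 = 0.54.
gY = gA + 0.54×4.8 + 0.46×g.
0.46×g = 8.5 − 0.6 − 2.592 = 5.308.
g = 5.308 / 0.46 = 11.5391%.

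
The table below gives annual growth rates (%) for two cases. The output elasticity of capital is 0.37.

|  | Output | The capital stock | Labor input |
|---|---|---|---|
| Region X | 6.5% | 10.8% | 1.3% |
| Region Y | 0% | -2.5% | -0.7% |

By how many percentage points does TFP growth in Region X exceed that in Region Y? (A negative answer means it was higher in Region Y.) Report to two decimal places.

Labor's share = 1 − 0.37 = 0.63.
Region X: TFP = 6.5 − 3.996 − 0.819 = 1.685%.
Region Y: TFP = 0 + 0.925 + 0.441 = 1.366%.
Difference = 1.685 − (1.366) = 0.319 pp.

0.32 percentage points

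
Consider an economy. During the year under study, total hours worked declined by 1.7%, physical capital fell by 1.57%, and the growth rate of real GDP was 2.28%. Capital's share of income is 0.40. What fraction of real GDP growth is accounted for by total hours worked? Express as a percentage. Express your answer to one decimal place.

Labor's share = 1 − 0.4 = 0.6.
Total hours worked contributed 0.6 × (-1.7) = -1.02 pp.
Share of growth = -1.02 / 2.28 × 100 = -44.737%.

-44.7%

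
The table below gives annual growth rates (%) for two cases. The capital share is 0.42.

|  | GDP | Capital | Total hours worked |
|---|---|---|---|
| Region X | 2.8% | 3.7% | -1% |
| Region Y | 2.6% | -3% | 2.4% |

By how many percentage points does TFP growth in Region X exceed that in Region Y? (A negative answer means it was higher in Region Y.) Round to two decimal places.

Labor's share = 1 − 0.42 = 0.58.
Region X: TFP = 2.8 − 1.554 + 0.58 = 1.826%.
Region Y: TFP = 2.6 + 1.26 − 1.392 = 2.468%.
Difference = 1.826 − (2.468) = -0.642 pp.

-0.64 percentage points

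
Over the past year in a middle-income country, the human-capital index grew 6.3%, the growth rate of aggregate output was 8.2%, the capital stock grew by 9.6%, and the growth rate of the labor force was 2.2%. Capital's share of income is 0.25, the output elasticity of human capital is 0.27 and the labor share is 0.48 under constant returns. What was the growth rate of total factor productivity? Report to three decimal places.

3.043%

Labor's share = 1 − 0.25 − 0.27 = 0.48.
The capital stock: 0.25 × 9.6 = 2.4 pp.
The human-capital index: 0.27 × 6.3 = 1.701 pp.
The labor force: 0.48 × 2.2 = 1.056 pp.
TFP growth = 8.2 − 5.157 = 3.043%.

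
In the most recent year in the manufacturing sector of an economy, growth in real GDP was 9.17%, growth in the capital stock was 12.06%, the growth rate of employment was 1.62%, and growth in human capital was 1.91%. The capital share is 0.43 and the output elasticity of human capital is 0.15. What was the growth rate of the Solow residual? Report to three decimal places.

Labor's share = 1 − 0.43 − 0.15 = 0.42.
The capital stock: 0.43 × 12.06 = 5.1858 pp.
Human capital: 0.15 × 1.91 = 0.2865 pp.
Employment: 0.42 × 1.62 = 0.6804 pp.
TFP growth = 9.17 − 6.1527 = 3.0173%.

The Solow residual grew 3.017%.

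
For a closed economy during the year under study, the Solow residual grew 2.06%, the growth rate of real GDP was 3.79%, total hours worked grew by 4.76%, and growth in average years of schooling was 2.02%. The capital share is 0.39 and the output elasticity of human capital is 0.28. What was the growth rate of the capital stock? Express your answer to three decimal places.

-1.042%

Labor's share = 1 − 0.39 − 0.28 = 0.33.
gY = gA + 0.28×2.02 + 0.33×4.76 + 0.39×g.
0.39×g = 3.79 − 2.06 − 2.1364 = -0.4064.
g = -0.4064 / 0.39 = -1.04205%.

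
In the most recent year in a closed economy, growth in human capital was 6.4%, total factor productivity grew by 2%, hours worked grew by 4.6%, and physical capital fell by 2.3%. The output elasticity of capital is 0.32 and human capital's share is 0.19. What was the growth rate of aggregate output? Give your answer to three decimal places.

Labor's share = 1 − 0.32 − 0.19 = 0.49.
Physical capital: 0.32 × (-2.3) = -0.736 pp.
Human capital: 0.19 × 6.4 = 1.216 pp.
Hours worked: 0.49 × 4.6 = 2.254 pp.
Output growth = 2 + 2.734 = 4.734%.

4.734%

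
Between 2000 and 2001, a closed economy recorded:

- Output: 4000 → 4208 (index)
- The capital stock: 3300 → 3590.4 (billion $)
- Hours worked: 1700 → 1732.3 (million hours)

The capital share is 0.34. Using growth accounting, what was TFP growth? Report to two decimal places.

TFP growth was 0.95%.

Output growth = (4208 − 4000) / 4000 = 5.2%.
The capital stock growth = (3590.4 − 3300) / 3300 = 8.8%.
Hours worked growth = (1732.3 − 1700) / 1700 = 1.9%.
Labor's share = 1 − 0.34 = 0.66.
The capital stock: 0.34 × 8.8 = 2.992 pp.
Hours worked: 0.66 × 1.9 = 1.254 pp.
TFP growth = 5.2 − 4.246 = 0.954%.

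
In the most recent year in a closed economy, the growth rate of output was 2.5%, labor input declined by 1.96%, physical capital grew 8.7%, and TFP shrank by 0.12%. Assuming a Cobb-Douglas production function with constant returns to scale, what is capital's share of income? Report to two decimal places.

0.43

gY = gA + α·gK + (1−α)·gL, so gY − gA − gL = α(gK − gL).
2.5 + 0.12 + 1.96 = α × (8.7 − (-1.96)).
4.58 = 10.66 α, so α = 0.4296.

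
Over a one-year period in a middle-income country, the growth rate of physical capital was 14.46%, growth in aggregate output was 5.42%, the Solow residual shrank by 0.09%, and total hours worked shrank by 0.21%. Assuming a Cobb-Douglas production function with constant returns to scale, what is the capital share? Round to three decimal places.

The capital share is 0.390.

gY = gA + α·gK + (1−α)·gL, so gY − gA − gL = α(gK − gL).
5.42 + 0.09 + 0.21 = α × (14.46 − (-0.21)).
5.72 = 14.67 α, so α = 0.38991.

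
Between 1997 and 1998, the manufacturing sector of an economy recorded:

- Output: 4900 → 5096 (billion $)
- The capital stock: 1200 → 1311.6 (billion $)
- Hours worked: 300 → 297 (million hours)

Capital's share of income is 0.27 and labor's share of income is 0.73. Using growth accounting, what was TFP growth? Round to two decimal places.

Output growth = (5096 − 4900) / 4900 = 4%.
The capital stock growth = (1311.6 − 1200) / 1200 = 9.3%.
Hours worked growth = (297 − 300) / 300 = -1%.
Labor's share = 1 − 0.27 = 0.73.
The capital stock: 0.27 × 9.3 = 2.511 pp.
Hours worked: 0.73 × (-1) = -0.73 pp.
TFP growth = 4 − 1.781 = 2.219%.

2.22%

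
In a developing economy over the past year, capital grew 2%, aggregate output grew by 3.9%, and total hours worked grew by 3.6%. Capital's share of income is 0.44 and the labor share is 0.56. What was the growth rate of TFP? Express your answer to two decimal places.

Labor's share = 1 − 0.44 = 0.56.
Capital: 0.44 × 2 = 0.88 pp.
Total hours worked: 0.56 × 3.6 = 2.016 pp.
TFP growth = 3.9 − 2.896 = 1.004%.

TFP grew 1.00%.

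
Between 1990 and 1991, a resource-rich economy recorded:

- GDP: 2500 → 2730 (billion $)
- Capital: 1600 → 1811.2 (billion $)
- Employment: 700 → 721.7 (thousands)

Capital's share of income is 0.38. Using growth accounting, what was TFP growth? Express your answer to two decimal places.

TFP growth was 2.26%.

GDP growth = (2730 − 2500) / 2500 = 9.2%.
Capital growth = (1811.2 − 1600) / 1600 = 13.2%.
Employment growth = (721.7 − 700) / 700 = 3.1%.
Labor's share = 1 − 0.38 = 0.62.
Capital: 0.38 × 13.2 = 5.016 pp.
Employment: 0.62 × 3.1 = 1.922 pp.
TFP growth = 9.2 − 6.938 = 2.262%.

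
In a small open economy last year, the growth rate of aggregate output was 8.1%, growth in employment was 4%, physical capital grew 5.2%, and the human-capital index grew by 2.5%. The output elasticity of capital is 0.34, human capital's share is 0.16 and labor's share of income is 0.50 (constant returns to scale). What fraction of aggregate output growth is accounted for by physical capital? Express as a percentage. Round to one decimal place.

Physical capital contributed 0.34 × 5.2 = 1.768 pp.
Share of growth = 1.768 / 8.1 × 100 = 21.827%.

21.8%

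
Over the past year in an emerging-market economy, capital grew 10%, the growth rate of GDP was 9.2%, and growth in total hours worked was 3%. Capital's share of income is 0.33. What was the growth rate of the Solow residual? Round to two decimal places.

The Solow residual grew 3.89%.

Labor's share = 1 − 0.33 = 0.67.
Capital: 0.33 × 10 = 3.3 pp.
Total hours worked: 0.67 × 3 = 2.01 pp.
TFP growth = 9.2 − 5.31 = 3.89%.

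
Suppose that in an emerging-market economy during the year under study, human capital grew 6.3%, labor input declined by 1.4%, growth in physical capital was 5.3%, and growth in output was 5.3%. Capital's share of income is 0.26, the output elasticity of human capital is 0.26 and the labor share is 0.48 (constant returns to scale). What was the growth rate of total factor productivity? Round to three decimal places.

Labor's share = 1 − 0.26 − 0.26 = 0.48.
Physical capital: 0.26 × 5.3 = 1.378 pp.
Human capital: 0.26 × 6.3 = 1.638 pp.
Labor input: 0.48 × (-1.4) = -0.672 pp.
TFP growth = 5.3 − 2.344 = 2.956%.

Total factor productivity growth was 2.956%.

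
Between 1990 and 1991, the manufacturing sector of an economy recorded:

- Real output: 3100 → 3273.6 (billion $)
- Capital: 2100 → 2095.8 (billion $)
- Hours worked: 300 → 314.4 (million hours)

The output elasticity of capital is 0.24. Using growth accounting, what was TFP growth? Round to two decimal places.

Real output growth = (3273.6 − 3100) / 3100 = 5.6%.
Capital growth = (2095.8 − 2100) / 2100 = -0.2%.
Hours worked growth = (314.4 − 300) / 300 = 4.8%.
Labor's share = 1 − 0.24 = 0.76.
Capital: 0.24 × (-0.2) = -0.048 pp.
Hours worked: 0.76 × 4.8 = 3.648 pp.
TFP growth = 5.6 − 3.6 = 2%.

TFP grew 2.00%.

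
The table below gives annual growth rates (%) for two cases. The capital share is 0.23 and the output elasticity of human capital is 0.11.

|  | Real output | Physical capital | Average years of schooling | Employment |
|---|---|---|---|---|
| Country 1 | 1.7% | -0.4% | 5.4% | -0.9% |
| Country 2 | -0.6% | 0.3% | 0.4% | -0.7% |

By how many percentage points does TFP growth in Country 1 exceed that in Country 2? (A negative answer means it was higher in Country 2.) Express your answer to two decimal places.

2.04 percentage points

Labor's share = 1 − 0.23 − 0.11 = 0.66.
Country 1: TFP = 1.7 + 0.092 − 0.594 + 0.594 = 1.792%.
Country 2: TFP = -0.6 − 0.069 − 0.044 + 0.462 = -0.251%.
Difference = 1.792 − (-0.251) = 2.043 pp.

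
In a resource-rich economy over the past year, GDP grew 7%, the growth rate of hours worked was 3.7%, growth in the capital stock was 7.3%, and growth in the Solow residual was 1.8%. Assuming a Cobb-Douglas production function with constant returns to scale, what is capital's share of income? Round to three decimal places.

gY = gA + α·gK + (1−α)·gL, so gY − gA − gL = α(gK − gL).
7 − 1.8 − 3.7 = α × (7.3 − 3.7).
1.5 = 3.6 α, so α = 0.41667.

Capital's share of income is 0.417.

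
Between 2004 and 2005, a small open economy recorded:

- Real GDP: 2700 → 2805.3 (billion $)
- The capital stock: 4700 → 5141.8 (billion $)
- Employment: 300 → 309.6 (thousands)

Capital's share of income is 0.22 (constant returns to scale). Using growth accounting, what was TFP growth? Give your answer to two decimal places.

Real GDP growth = (2805.3 − 2700) / 2700 = 3.9%.
The capital stock growth = (5141.8 − 4700) / 4700 = 9.4%.
Employment growth = (309.6 − 300) / 300 = 3.2%.
Labor's share = 1 − 0.22 = 0.78.
The capital stock: 0.22 × 9.4 = 2.068 pp.
Employment: 0.78 × 3.2 = 2.496 pp.
TFP growth = 3.9 − 4.564 = -0.664%.

-0.66%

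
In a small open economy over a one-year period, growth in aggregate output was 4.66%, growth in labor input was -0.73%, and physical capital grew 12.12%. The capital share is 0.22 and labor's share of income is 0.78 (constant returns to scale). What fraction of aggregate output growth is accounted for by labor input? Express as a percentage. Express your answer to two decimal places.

Labor input accounted for -12.22% of growth.

Labor's share = 1 − 0.22 = 0.78.
Labor input contributed 0.78 × (-0.73) = -0.5694 pp.
Share of growth = -0.5694 / 4.66 × 100 = -12.2189%.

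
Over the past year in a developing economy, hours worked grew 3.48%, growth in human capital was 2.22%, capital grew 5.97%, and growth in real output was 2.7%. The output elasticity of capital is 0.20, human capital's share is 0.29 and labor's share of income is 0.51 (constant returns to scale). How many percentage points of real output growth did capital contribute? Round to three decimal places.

1.194 pp

Contribution = share × growth = 0.2 × 5.97 = 1.194 pp.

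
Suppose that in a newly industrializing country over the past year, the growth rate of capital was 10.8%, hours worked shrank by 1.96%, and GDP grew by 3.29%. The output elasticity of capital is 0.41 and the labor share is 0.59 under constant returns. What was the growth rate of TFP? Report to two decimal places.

Labor's share = 1 − 0.41 = 0.59.
Capital: 0.41 × 10.8 = 4.428 pp.
Hours worked: 0.59 × (-1.96) = -1.1564 pp.
TFP growth = 3.29 − 3.2716 = 0.0184%.

TFP grew 0.02%.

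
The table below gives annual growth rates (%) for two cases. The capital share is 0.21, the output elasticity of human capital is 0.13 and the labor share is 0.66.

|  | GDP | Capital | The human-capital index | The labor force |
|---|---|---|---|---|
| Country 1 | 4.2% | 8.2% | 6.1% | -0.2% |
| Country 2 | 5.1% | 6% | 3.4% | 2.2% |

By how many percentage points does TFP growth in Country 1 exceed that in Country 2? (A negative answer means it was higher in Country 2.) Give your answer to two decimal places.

Labor's share = 1 − 0.21 − 0.13 = 0.66.
Country 1: TFP = 4.2 − 1.722 − 0.793 + 0.132 = 1.817%.
Country 2: TFP = 5.1 − 1.26 − 0.442 − 1.452 = 1.946%.
Difference = 1.817 − (1.946) = -0.129 pp.

-0.13 percentage points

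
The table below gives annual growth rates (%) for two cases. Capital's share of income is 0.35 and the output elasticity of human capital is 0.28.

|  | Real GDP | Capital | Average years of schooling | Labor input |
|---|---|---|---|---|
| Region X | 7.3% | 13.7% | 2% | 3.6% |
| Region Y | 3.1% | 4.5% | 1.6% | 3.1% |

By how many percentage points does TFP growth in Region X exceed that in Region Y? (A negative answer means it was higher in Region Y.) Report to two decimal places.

Labor's share = 1 − 0.35 − 0.28 = 0.37.
Region X: TFP = 7.3 − 4.795 − 0.56 − 1.332 = 0.613%.
Region Y: TFP = 3.1 − 1.575 − 0.448 − 1.147 = -0.07%.
Difference = 0.613 − (-0.07) = 0.683 pp.

0.68 percentage points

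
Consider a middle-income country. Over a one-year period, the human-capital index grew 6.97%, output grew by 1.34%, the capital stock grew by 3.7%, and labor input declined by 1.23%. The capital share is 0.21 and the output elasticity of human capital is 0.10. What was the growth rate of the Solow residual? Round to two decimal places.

Labor's share = 1 − 0.21 − 0.1 = 0.69.
The capital stock: 0.21 × 3.7 = 0.777 pp.
The human-capital index: 0.1 × 6.97 = 0.697 pp.
Labor input: 0.69 × (-1.23) = -0.8487 pp.
TFP growth = 1.34 − 0.6253 = 0.7147%.

The Solow residual grew 0.71%.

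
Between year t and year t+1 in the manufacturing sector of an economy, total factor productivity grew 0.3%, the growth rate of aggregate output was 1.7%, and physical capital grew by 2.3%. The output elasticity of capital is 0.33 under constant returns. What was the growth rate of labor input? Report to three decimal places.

Labor's share = 1 − 0.33 = 0.67.
gY = gA + 0.33×2.3 + 0.67×g.
0.67×g = 1.7 − 0.3 − 0.759 = 0.641.
g = 0.641 / 0.67 = 0.95672%.

0.957%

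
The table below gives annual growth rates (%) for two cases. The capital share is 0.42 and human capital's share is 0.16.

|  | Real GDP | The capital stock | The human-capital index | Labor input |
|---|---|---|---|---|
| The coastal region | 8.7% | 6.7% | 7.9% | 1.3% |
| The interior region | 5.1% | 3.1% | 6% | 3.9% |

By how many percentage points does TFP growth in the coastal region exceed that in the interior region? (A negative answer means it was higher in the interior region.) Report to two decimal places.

2.88 percentage points

Labor's share = 1 − 0.42 − 0.16 = 0.42.
The coastal region: TFP = 8.7 − 2.814 − 1.264 − 0.546 = 4.076%.
The interior region: TFP = 5.1 − 1.302 − 0.96 − 1.638 = 1.2%.
Difference = 4.076 − (1.2) = 2.876 pp.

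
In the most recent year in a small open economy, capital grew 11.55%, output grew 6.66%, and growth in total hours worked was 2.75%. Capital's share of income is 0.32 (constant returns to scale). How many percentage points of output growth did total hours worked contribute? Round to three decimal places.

Labor's share = 1 − 0.32 = 0.68.
Contribution = share × growth = 0.68 × 2.75 = 1.87 pp.

1.870 pp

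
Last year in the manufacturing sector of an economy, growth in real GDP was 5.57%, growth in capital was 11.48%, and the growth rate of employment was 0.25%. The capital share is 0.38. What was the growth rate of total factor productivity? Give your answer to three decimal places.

Total factor productivity grew 1.053%.

Labor's share = 1 − 0.38 = 0.62.
Capital: 0.38 × 11.48 = 4.3624 pp.
Employment: 0.62 × 0.25 = 0.155 pp.
TFP growth = 5.57 − 4.5174 = 1.0526%.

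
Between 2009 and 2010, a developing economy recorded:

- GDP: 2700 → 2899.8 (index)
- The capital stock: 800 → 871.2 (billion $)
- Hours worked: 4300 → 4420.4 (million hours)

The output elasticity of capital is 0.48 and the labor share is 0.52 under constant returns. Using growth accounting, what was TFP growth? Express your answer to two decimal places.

GDP growth = (2899.8 − 2700) / 2700 = 7.4%.
The capital stock growth = (871.2 − 800) / 800 = 8.9%.
Hours worked growth = (4420.4 − 4300) / 4300 = 2.8%.
Labor's share = 1 − 0.48 = 0.52.
The capital stock: 0.48 × 8.9 = 4.272 pp.
Hours worked: 0.52 × 2.8 = 1.456 pp.
TFP growth = 7.4 − 5.728 = 1.672%.

TFP growth was 1.67%.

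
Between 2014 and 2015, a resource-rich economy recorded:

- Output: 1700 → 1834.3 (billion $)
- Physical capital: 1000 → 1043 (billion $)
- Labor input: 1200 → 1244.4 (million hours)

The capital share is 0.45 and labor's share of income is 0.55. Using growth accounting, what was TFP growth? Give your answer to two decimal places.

3.93%

Output growth = (1834.3 − 1700) / 1700 = 7.9%.
Physical capital growth = (1043 − 1000) / 1000 = 4.3%.
Labor input growth = (1244.4 − 1200) / 1200 = 3.7%.
Labor's share = 1 − 0.45 = 0.55.
Physical capital: 0.45 × 4.3 = 1.935 pp.
Labor input: 0.55 × 3.7 = 2.035 pp.
TFP growth = 7.9 − 3.97 = 3.93%.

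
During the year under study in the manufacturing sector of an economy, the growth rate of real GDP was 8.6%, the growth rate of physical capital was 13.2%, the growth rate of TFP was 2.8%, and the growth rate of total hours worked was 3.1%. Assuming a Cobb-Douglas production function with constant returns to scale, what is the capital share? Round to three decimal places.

The capital share is 0.267.

gY = gA + α·gK + (1−α)·gL, so gY − gA − gL = α(gK − gL).
8.6 − 2.8 − 3.1 = α × (13.2 − 3.1).
2.7 = 10.1 α, so α = 0.26733.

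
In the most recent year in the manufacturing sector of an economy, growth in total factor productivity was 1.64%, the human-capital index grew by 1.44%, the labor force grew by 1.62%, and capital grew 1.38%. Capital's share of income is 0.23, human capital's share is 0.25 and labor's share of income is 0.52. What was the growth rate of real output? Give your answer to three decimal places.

Labor's share = 1 − 0.23 − 0.25 = 0.52.
Capital: 0.23 × 1.38 = 0.3174 pp.
The human-capital index: 0.25 × 1.44 = 0.36 pp.
The labor force: 0.52 × 1.62 = 0.8424 pp.
Output growth = 1.64 + 1.5198 = 3.1598%.

3.160%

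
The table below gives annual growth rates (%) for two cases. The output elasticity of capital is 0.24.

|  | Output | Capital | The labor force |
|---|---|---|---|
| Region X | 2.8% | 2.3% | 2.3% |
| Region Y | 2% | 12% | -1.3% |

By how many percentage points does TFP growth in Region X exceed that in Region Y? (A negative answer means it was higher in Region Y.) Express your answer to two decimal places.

0.39 percentage points

Labor's share = 1 − 0.24 = 0.76.
Region X: TFP = 2.8 − 0.552 − 1.748 = 0.5%.
Region Y: TFP = 2 − 2.88 + 0.988 = 0.108%.
Difference = 0.5 − (0.108) = 0.392 pp.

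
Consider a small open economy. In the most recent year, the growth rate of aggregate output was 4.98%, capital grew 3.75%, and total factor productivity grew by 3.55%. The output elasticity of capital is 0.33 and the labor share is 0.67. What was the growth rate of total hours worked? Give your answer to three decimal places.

Labor's share = 1 − 0.33 = 0.67.
gY = gA + 0.33×3.75 + 0.67×g.
0.67×g = 4.98 − 3.55 − 1.2375 = 0.1925.
g = 0.1925 / 0.67 = 0.28731%.

Total hours worked growth was 0.287%.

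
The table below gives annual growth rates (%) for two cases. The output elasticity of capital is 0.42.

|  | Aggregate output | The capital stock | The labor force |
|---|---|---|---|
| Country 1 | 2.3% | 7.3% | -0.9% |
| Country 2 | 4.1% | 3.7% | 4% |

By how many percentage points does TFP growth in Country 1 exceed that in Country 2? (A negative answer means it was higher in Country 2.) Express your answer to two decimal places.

-0.47 percentage points

Labor's share = 1 − 0.42 = 0.58.
Country 1: TFP = 2.3 − 3.066 + 0.522 = -0.244%.
Country 2: TFP = 4.1 − 1.554 − 2.32 = 0.226%.
Difference = -0.244 − (0.226) = -0.47 pp.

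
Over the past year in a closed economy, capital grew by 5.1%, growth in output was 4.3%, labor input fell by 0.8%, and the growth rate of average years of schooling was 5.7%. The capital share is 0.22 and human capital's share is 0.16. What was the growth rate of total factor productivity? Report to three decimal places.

Labor's share = 1 − 0.22 − 0.16 = 0.62.
Capital: 0.22 × 5.1 = 1.122 pp.
Average years of schooling: 0.16 × 5.7 = 0.912 pp.
Labor input: 0.62 × (-0.8) = -0.496 pp.
TFP growth = 4.3 − 1.538 = 2.762%.

2.762%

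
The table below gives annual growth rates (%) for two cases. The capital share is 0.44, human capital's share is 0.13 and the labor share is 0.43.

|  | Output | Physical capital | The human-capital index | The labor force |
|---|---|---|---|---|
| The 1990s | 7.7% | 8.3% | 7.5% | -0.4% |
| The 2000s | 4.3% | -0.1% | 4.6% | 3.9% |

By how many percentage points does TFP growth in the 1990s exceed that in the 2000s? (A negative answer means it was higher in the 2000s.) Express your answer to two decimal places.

Labor's share = 1 − 0.44 − 0.13 = 0.43.
The 1990s: TFP = 7.7 − 3.652 − 0.975 + 0.172 = 3.245%.
The 2000s: TFP = 4.3 + 0.044 − 0.598 − 1.677 = 2.069%.
Difference = 3.245 − (2.069) = 1.176 pp.

1.18 percentage points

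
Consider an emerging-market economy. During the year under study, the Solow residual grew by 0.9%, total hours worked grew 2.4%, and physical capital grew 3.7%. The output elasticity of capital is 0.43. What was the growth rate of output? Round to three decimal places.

Labor's share = 1 − 0.43 = 0.57.
Physical capital: 0.43 × 3.7 = 1.591 pp.
Total hours worked: 0.57 × 2.4 = 1.368 pp.
Output growth = 0.9 + 2.959 = 3.859%.

Output grew 3.859%.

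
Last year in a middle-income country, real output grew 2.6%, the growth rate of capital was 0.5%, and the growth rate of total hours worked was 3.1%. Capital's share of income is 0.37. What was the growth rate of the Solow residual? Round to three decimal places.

The Solow residual growth was 0.462%.

Labor's share = 1 − 0.37 = 0.63.
Capital: 0.37 × 0.5 = 0.185 pp.
Total hours worked: 0.63 × 3.1 = 1.953 pp.
TFP growth = 2.6 − 2.138 = 0.462%.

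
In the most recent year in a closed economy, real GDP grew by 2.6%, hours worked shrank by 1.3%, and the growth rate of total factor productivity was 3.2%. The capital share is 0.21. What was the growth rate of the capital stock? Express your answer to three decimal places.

The capital stock growth was 2.033%.

Labor's share = 1 − 0.21 = 0.79.
gY = gA + 0.79×(-1.3) + 0.21×g.
0.21×g = 2.6 − 3.2 + 1.027 = 0.427.
g = 0.427 / 0.21 = 2.03333%.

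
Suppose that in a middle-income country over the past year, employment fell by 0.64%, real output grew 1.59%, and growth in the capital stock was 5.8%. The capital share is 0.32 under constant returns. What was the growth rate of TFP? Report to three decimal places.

Labor's share = 1 − 0.32 = 0.68.
The capital stock: 0.32 × 5.8 = 1.856 pp.
Employment: 0.68 × (-0.64) = -0.4352 pp.
TFP growth = 1.59 − 1.4208 = 0.1692%.

0.169%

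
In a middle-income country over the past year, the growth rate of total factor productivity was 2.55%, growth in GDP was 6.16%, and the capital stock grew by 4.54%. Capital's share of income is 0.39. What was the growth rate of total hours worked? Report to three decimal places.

3.015%

Labor's share = 1 − 0.39 = 0.61.
gY = gA + 0.39×4.54 + 0.61×g.
0.61×g = 6.16 − 2.55 − 1.7706 = 1.8394.
g = 1.8394 / 0.61 = 3.01541%.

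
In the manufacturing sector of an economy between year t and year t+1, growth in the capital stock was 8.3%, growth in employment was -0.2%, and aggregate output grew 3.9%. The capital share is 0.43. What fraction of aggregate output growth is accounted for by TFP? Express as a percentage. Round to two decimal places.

11.41%

Labor's share = 1 − 0.43 = 0.57.
The capital stock: 0.43 × 8.3 = 3.569 pp.
Employment: 0.57 × (-0.2) = -0.114 pp.
TFP growth = 3.9 − 3.455 = 0.445%.
TFP share of growth = 0.445 / 3.9 × 100 = 11.4103%.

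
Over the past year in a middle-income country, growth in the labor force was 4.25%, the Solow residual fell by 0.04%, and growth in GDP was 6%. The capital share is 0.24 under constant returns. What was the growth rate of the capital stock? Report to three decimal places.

11.708%

Labor's share = 1 − 0.24 = 0.76.
gY = gA + 0.76×4.25 + 0.24×g.
0.24×g = 6 + 0.04 − 3.23 = 2.81.
g = 2.81 / 0.24 = 11.70833%.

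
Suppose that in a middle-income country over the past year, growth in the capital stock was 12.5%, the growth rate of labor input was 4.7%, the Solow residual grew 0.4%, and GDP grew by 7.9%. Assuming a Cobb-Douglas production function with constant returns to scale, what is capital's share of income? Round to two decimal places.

0.36

gY = gA + α·gK + (1−α)·gL, so gY − gA − gL = α(gK − gL).
7.9 − 0.4 − 4.7 = α × (12.5 − 4.7).
2.8 = 7.8 α, so α = 0.359.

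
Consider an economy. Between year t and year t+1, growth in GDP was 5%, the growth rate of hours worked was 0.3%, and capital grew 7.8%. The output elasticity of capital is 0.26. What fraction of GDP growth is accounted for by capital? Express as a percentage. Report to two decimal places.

Capital contributed 0.26 × 7.8 = 2.028 pp.
Share of growth = 2.028 / 5 × 100 = 40.56%.

Capital accounted for 40.56% of growth.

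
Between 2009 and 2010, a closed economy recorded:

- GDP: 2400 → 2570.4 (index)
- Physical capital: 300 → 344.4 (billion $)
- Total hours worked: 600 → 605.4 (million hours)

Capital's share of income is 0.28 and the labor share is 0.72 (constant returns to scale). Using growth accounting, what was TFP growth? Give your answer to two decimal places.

TFP grew 2.31%.

GDP growth = (2570.4 − 2400) / 2400 = 7.1%.
Physical capital growth = (344.4 − 300) / 300 = 14.8%.
Total hours worked growth = (605.4 − 600) / 600 = 0.9%.
Labor's share = 1 − 0.28 = 0.72.
Physical capital: 0.28 × 14.8 = 4.144 pp.
Total hours worked: 0.72 × 0.9 = 0.648 pp.
TFP growth = 7.1 − 4.792 = 2.308%.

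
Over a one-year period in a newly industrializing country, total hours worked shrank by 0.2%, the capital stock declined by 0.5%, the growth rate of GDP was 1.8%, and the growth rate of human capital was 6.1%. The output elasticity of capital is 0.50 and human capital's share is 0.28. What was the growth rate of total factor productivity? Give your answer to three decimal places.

0.386%

Labor's share = 1 − 0.5 − 0.28 = 0.22.
The capital stock: 0.5 × (-0.5) = -0.25 pp.
Human capital: 0.28 × 6.1 = 1.708 pp.
Total hours worked: 0.22 × (-0.2) = -0.044 pp.
TFP growth = 1.8 − 1.414 = 0.386%.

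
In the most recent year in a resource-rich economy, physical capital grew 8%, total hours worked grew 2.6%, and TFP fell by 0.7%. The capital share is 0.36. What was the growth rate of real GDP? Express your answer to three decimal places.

Labor's share = 1 − 0.36 = 0.64.
Physical capital: 0.36 × 8 = 2.88 pp.
Total hours worked: 0.64 × 2.6 = 1.664 pp.
Output growth = -0.7 + 4.544 = 3.844%.

3.844%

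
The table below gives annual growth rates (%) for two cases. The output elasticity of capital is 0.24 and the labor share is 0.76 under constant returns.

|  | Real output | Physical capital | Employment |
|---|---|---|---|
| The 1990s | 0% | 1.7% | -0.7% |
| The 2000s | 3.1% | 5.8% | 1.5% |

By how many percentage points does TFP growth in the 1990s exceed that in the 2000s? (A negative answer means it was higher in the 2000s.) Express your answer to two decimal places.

-0.44 percentage points

Labor's share = 1 − 0.24 = 0.76.
The 1990s: TFP = 0 − 0.408 + 0.532 = 0.124%.
The 2000s: TFP = 3.1 − 1.392 − 1.14 = 0.568%.
Difference = 0.124 − (0.568) = -0.444 pp.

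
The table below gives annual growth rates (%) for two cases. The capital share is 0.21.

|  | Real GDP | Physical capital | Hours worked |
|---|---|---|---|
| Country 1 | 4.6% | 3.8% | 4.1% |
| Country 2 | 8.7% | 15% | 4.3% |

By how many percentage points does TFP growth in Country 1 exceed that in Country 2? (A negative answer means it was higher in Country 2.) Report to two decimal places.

Labor's share = 1 − 0.21 = 0.79.
Country 1: TFP = 4.6 − 0.798 − 3.239 = 0.563%.
Country 2: TFP = 8.7 − 3.15 − 3.397 = 2.153%.
Difference = 0.563 − (2.153) = -1.59 pp.

-1.59 percentage points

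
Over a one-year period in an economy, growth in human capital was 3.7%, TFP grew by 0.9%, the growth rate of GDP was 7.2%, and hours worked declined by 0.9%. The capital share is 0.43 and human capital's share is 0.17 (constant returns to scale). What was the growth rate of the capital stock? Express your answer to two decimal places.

Labor's share = 1 − 0.43 − 0.17 = 0.4.
gY = gA + 0.17×3.7 + 0.4×(-0.9) + 0.43×g.
0.43×g = 7.2 − 0.9 − 0.269 = 6.031.
g = 6.031 / 0.43 = 14.0256%.

14.03%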